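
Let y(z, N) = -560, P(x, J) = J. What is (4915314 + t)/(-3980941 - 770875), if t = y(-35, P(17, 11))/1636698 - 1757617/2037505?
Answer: -1170820693227263171/1131875904568465560 ≈ -1.0344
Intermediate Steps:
t = -205559230819/238198597035 (t = -560/1636698 - 1757617/2037505 = -560*1/1636698 - 1757617*1/2037505 = -40/116907 - 1757617/2037505 = -205559230819/238198597035 ≈ -0.86297)
(4915314 + t)/(-3980941 - 770875) = (4915314 - 205559230819/238198597035)/(-3980941 - 770875) = (1170820693227263171/238198597035)/(-4751816) = (1170820693227263171/238198597035)*(-1/4751816) = -1170820693227263171/1131875904568465560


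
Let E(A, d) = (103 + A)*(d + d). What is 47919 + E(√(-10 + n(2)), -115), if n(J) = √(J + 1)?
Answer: 24229 - 230*√(-10 + √3) ≈ 24229.0 - 661.34*I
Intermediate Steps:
n(J) = √(1 + J)
E(A, d) = 2*d*(103 + A) (E(A, d) = (103 + A)*(2*d) = 2*d*(103 + A))
47919 + E(√(-10 + n(2)), -115) = 47919 + 2*(-115)*(103 + √(-10 + √(1 + 2))) = 47919 + 2*(-115)*(103 + √(-10 + √3)) = 47919 + (-23690 - 230*√(-10 + √3)) = 24229 - 230*√(-10 + √3)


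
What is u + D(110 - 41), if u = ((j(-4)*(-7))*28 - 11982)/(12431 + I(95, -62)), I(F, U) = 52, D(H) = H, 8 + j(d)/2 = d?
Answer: 284683/4161 ≈ 68.417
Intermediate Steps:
j(d) = -16 + 2*d
u = -2426/4161 (u = (((-16 + 2*(-4))*(-7))*28 - 11982)/(12431 + 52) = (((-16 - 8)*(-7))*28 - 11982)/12483 = (-24*(-7)*28 - 11982)*(1/12483) = (168*28 - 11982)*(1/12483) = (4704 - 11982)*(1/12483) = -7278*1/12483 = -2426/4161 ≈ -0.58303)
u + D(110 - 41) = -2426/4161 + (110 - 41) = -2426/4161 + 69 = 284683/4161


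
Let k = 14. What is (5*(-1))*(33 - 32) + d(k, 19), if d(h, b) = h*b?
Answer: 261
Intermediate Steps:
d(h, b) = b*h
(5*(-1))*(33 - 32) + d(k, 19) = (5*(-1))*(33 - 32) + 19*14 = -5*1 + 266 = -5 + 266 = 261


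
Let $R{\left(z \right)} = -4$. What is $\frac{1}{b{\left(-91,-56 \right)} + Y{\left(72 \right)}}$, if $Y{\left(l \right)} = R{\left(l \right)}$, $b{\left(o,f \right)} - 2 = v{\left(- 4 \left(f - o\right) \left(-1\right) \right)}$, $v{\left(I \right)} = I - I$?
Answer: $- \frac{1}{2} \approx -0.5$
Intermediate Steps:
$v{\left(I \right)} = 0$
$b{\left(o,f \right)} = 2$ ($b{\left(o,f \right)} = 2 + 0 = 2$)
$Y{\left(l \right)} = -4$
$\frac{1}{b{\left(-91,-56 \right)} + Y{\left(72 \right)}} = \frac{1}{2 - 4} = \frac{1}{-2} = - \frac{1}{2}$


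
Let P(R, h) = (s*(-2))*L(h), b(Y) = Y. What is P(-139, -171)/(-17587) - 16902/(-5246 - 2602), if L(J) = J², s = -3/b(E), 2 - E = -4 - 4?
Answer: 44323737/38339660 ≈ 1.1561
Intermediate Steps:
E = 10 (E = 2 - (-4 - 4) = 2 - 1*(-8) = 2 + 8 = 10)
s = -3/10 ≈ -0.30000
P(R, h) = 3*h²/5 (P(R, h) = (-3/10*(-2))*h² = 3*h²/5)
P(-139, -171)/(-17587) - 16902/(-5246 - 2602) = ((⅗)*(-171)²)/(-17587) - 16902/(-5246 - 2602) = ((⅗)*29241)*(-1/17587) - 16902/(-7848) = (87723/5)*(-1/17587) - 16902*(-1/7848) = -87723/87935 + 939/436 = 44323737/38339660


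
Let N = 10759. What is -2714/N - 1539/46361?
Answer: -20340265/71256857 ≈ -0.28545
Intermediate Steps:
-2714/N - 1539/46361 = -2714/10759 - 1539/46361 = -20340265/71256857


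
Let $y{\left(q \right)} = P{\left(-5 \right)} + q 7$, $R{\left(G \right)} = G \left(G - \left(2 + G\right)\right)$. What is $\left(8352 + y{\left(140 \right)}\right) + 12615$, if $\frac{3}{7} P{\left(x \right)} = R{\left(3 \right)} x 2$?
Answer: $22087$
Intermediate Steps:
$R{\left(G \right)} = - 2 G$ ($R{\left(G \right)} = G \left(-2\right) = - 2 G$)
$P{\left(x \right)} = - 28 x$ ($P{\left(x \right)} = \frac{7 \left(-2\right) 3 x 2}{3} = \frac{7 - 6 x 2}{3} = \frac{7 \left(- 12 x\right)}{3} = - 28 x$)
$y{\left(q \right)} = 140 + 7 q$ ($y{\left(q \right)} = \left(-28\right) \left(-5\right) + q 7 = 140 + 7 q$)
$\left(8352 + y{\left(140 \right)}\right) + 12615 = \left(8352 + \left(140 + 7 \cdot 140\right)\right) + 12615 = \left(8352 + \left(140 + 980\right)\right) + 12615 = \left(8352 + 1120\right) + 12615 = 9472 + 12615 = 22087$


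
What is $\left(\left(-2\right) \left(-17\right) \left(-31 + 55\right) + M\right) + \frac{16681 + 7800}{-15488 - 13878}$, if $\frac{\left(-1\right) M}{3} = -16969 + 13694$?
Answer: $\frac{312459125}{29366} \approx 10640.0$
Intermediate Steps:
$M = 9825$ ($M = - 3 \left(-16969 + 13694\right) = \left(-3\right) \left(-3275\right) = 9825$)
$\left(\left(-2\right) \left(-17\right) \left(-31 + 55\right) + M\right) + \frac{16681 + 7800}{-15488 - 13878} = \left(\left(-2\right) \left(-17\right) \left(-31 + 55\right) + 9825\right) + \frac{16681 + 7800}{-15488 - 13878} = \left(34 \cdot 24 + 9825\right) + \frac{24481}{-29366} = \left(816 + 9825\right) + 24481 \left(- \frac{1}{29366}\right) = 10641 - \frac{24481}{29366} = \frac{312459125}{29366}$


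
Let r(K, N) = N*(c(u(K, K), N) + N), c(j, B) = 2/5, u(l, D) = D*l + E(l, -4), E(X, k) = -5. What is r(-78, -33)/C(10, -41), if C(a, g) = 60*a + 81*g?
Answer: -1793/4535 ≈ -0.39537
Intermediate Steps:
u(l, D) = -5 + D*l (u(l, D) = D*l - 5 = -5 + D*l)
c(j, B) = ⅖ (c(j, B) = 2*(⅕) = ⅖)
r(K, N) = N*(⅖ + N)
r(-78, -33)/C(10, -41) = ((⅕)*(-33)*(2 + 5*(-33)))/(60*10 + 81*(-41)) = ((⅕)*(-33)*(2 - 165))/(600 - 3321) = ((⅕)*(-33)*(-163))/(-2721) = (5379/5)*(-1/2721) = -1793/4535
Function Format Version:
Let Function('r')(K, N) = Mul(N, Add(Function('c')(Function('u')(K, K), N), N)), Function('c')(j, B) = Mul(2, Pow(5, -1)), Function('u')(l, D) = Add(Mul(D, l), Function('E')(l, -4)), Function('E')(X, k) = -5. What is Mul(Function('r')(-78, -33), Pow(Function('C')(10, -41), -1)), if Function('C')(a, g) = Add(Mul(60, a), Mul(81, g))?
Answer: Rational(-1793, 4535) ≈ -0.39537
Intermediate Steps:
Function('u')(l, D) = Add(-5, Mul(D, l)) (Function('u')(l, D) = Add(Mul(D, l), -5) = Add(-5, Mul(D, l)))
Function('c')(j, B) = Rational(2, 5) (Function('c')(j, B) = Mul(2, Rational(1, 5)) = Rational(2, 5))
Function('r')(K, N) = Mul(N, Add(Rational(2, 5), N))
Mul(Function('r')(-78, -33), Pow(Function('C')(10, -41), -1)) = Mul(Mul(Rational(1, 5), -33, Add(2, Mul(5, -33))), Pow(Add(Mul(60, 10), Mul(81, -41)), -1)) = Mul(Mul(Rational(1, 5), -33, Add(2, -165)), Pow(Add(600, -3321), -1)) = Mul(Mul(Rational(1, 5), -33, -163), Pow(-2721, -1)) = Mul(Rational(5379, 5), Rational(-1, 2721)) = Rational(-1793, 4535)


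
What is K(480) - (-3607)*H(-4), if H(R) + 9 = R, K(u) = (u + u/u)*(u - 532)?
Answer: -71903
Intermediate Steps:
K(u) = (1 + u)*(-532 + u) (K(u) = (u + 1)*(-532 + u) = (1 + u)*(-532 + u))
H(R) = -9 + R
K(480) - (-3607)*H(-4) = (-532 + 480² - 531*480) - (-3607)*(-9 - 4) = (-532 + 230400 - 254880) - (-3607)*(-13) = -25012 - 1*46891 = -25012 - 46891 = -71903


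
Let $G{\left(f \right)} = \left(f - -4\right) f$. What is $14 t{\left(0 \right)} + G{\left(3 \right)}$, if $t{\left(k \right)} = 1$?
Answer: $35$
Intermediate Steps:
$G{\left(f \right)} = f \left(4 + f\right)$ ($G{\left(f \right)} = \left(f + 4\right) f = \left(4 + f\right) f = f \left(4 + f\right)$)
$14 t{\left(0 \right)} + G{\left(3 \right)} = 14 \cdot 1 + 3 \left(4 + 3\right) = 14 + 3 \cdot 7 = 14 + 21 = 35$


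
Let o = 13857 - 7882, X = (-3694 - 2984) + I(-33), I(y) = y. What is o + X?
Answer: -736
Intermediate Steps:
X = -6711 (X = (-3694 - 2984) - 33 = -6678 - 33 = -6711)
o = 5975
o + X = 5975 - 6711 = -736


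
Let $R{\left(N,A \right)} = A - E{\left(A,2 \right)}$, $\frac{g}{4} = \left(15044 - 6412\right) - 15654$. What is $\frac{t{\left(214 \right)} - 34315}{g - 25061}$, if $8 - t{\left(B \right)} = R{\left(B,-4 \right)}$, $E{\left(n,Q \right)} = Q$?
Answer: $\frac{34301}{53149} \approx 0.64537$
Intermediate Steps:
$g = -28088$ ($g = 4 \left(\left(15044 - 6412\right) - 15654\right) = 4 \left(8632 - 15654\right) = 4 \left(-7022\right) = -28088$)
$R{\left(N,A \right)} = -2 + A$ ($R{\left(N,A \right)} = A - 2 = -2 + A$)
$t{\left(B \right)} = 14$ ($t{\left(B \right)} = 8 - \left(-2 - 4\right) = 8 - -6 = 8 + 6 = 14$)
$\frac{t{\left(214 \right)} - 34315}{g - 25061} = \frac{14 - 34315}{-28088 - 25061} = - \frac{34301}{-53149} = \left(-34301\right) \left(- \frac{1}{53149}\right) = \frac{34301}{53149}$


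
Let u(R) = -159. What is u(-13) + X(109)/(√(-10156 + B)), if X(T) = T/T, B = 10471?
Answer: -159 + √35/105 ≈ -158.94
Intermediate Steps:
X(T) = 1
u(-13) + X(109)/(√(-10156 + B)) = -159 + 1/√(-10156 + 10471) = -159 + 1/√315 = -159 + 1/(3*√35) = -159 + 1*(√35/105) = -159 + √35/105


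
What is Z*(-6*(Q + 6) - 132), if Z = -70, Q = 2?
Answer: 12600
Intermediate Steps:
Z*(-6*(Q + 6) - 132) = -70*(-6*(2 + 6) - 132) = -70*(-6*8 - 132) = -70*(-48 - 132) = -70*(-180) = 12600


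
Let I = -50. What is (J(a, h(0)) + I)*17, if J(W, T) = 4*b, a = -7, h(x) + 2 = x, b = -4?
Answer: -1122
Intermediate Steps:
h(x) = -2 + x
J(W, T) = -16 (J(W, T) = 4*(-4) = -16)
(J(a, h(0)) + I)*17 = (-16 - 50)*17 = -66*17 = -1122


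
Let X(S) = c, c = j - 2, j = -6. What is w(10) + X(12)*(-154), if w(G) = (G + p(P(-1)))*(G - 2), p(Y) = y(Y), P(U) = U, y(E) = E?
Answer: 1304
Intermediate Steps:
c = -8 (c = -6 - 2 = -8)
X(S) = -8
p(Y) = Y
w(G) = (-1 + G)*(-2 + G) (w(G) = (G - 1)*(G - 2) = (-1 + G)*(-2 + G))
w(10) + X(12)*(-154) = (2 + 10² - 3*10) - 8*(-154) = (2 + 100 - 30) + 1232 = 72 + 1232 = 1304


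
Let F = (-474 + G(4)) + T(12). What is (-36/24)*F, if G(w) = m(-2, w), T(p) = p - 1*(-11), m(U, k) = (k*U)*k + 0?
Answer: 1449/2 ≈ 724.50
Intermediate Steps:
m(U, k) = U*k² (m(U, k) = (U*k)*k + 0 = U*k² + 0 = U*k²)
T(p) = 11 + p (T(p) = p + 11 = 11 + p)
G(w) = -2*w²
F = -483 (F = (-474 - 2*4²) + (11 + 12) = (-474 - 2*16) + 23 = (-474 - 32) + 23 = -506 + 23 = -483)
(-36/24)*F = -36/24*(-483) = -36*1/24*(-483) = -3/2*(-483) = 1449/2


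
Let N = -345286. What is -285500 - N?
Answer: 59786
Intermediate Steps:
-285500 - N = -285500 - 1*(-345286) = -285500 + 345286 = 59786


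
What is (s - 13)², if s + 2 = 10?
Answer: 25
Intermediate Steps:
s = 8 (s = -2 + 10 = 8)
(s - 13)² = (8 - 13)² = (-5)² = 25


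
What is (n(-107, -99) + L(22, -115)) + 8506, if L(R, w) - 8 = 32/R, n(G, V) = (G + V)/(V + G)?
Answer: 93681/11 ≈ 8516.5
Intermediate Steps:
n(G, V) = 1 (n(G, V) = (G + V)/(G + V) = 1)
L(R, w) = 8 + 32/R
(n(-107, -99) + L(22, -115)) + 8506 = (1 + (8 + 32/22)) + 8506 = (1 + (8 + 32*(1/22))) + 8506 = (1 + (8 + 16/11)) + 8506 = (1 + 104/11) + 8506 = 115/11 + 8506 = 93681/11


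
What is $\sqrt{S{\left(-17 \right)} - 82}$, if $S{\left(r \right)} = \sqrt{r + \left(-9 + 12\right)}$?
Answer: $\sqrt{-82 + i \sqrt{14}} \approx 0.2065 + 9.0577 i$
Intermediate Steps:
$S{\left(r \right)} = \sqrt{3 + r}$ ($S{\left(r \right)} = \sqrt{r + 3} = \sqrt{3 + r}$)
$\sqrt{S{\left(-17 \right)} - 82} = \sqrt{\sqrt{3 - 17} - 82} = \sqrt{\sqrt{-14} - 82} = \sqrt{i \sqrt{14} - 82} = \sqrt{-82 + i \sqrt{14}}$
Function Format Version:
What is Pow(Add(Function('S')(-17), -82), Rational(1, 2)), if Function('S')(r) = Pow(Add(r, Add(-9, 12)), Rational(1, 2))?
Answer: Pow(Add(-82, Mul(I, Pow(14, Rational(1, 2)))), Rational(1, 2)) ≈ Add(0.2065, Mul(9.0577, I))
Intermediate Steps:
Function('S')(r) = Pow(Add(3, r), Rational(1, 2)) (Function('S')(r) = Pow(Add(r, 3), Rational(1, 2)) = Pow(Add(3, r), Rational(1, 2)))
Pow(Add(Function('S')(-17), -82), Rational(1, 2)) = Pow(Add(Pow(Add(3, -17), Rational(1, 2)), -82), Rational(1, 2)) = Pow(Add(Pow(-14, Rational(1, 2)), -82), Rational(1, 2)) = Pow(Add(Mul(I, Pow(14, Rational(1, 2))), -82), Rational(1, 2)) = Pow(Add(-82, Mul(I, Pow(14, Rational(1, 2)))), Rational(1, 2))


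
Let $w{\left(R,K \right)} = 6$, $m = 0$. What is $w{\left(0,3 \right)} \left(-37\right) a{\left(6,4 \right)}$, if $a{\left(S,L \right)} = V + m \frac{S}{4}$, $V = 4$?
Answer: $-888$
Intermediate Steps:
$a{\left(S,L \right)} = 4$ ($a{\left(S,L \right)} = 4 + 0 \frac{S}{4} = 4 + 0 = 4$)
$w{\left(0,3 \right)} \left(-37\right) a{\left(6,4 \right)} = 6 \left(-37\right) 4 = \left(-222\right) 4 = -888$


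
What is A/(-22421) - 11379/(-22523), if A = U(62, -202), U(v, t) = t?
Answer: 259678205/504988183 ≈ 0.51423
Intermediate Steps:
A = -202
A/(-22421) - 11379/(-22523) = -202/(-22421) - 11379/(-22523) = -202*(-1/22421) - 11379*(-1/22523) = 202/22421 + 11379/22523 = 259678205/504988183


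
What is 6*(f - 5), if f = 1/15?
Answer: -148/5 ≈ -29.600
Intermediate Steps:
f = 1/15 ≈ 0.066667
6*(f - 5) = 6*(1/15 - 5) = 6*(-74/15) = -148/5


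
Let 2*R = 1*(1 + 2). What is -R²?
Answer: -9/4 ≈ -2.2500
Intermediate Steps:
R = 3/2 (R = (1*(1 + 2))/2 = (1*3)/2 = (½)*3 = 3/2 ≈ 1.5000)
-R² = -(3/2)² = -1*9/4 = -9/4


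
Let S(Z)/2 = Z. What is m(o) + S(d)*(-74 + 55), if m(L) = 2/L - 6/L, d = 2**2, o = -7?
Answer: -1060/7 ≈ -151.43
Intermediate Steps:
d = 4
S(Z) = 2*Z
m(L) = -4/L
m(o) + S(d)*(-74 + 55) = -4/(-7) + (2*4)*(-74 + 55) = -4*(-1/7) + 8*(-19) = 4/7 - 152 = -1060/7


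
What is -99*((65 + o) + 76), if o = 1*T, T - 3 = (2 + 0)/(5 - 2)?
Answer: -14322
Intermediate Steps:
T = 11/3 (T = 3 + (2 + 0)/(5 - 2) = 3 + 2/3 = 11/3 ≈ 3.6667)
o = 11/3 (o = 1*(11/3) = 11/3 ≈ 3.6667)
-99*((65 + o) + 76) = -99*((65 + 11/3) + 76) = -99*(206/3 + 76) = -99*434/3 = -14322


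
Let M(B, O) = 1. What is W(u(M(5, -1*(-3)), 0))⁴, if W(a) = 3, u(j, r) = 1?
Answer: 81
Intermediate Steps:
W(u(M(5, -1*(-3)), 0))⁴ = 3⁴ = 81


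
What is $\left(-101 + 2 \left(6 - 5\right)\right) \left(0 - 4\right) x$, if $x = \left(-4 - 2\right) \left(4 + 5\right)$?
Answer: $-21384$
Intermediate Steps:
$x = -54$ ($x = \left(-6\right) 9 = -54$)
$\left(-101 + 2 \left(6 - 5\right)\right) \left(0 - 4\right) x = \left(-101 + 2 \left(6 - 5\right)\right) \left(0 - 4\right) \left(-54\right) = \left(-101 + 2 \cdot 1\right) \left(\left(-4\right) \left(-54\right)\right) = \left(-101 + 2\right) 216 = \left(-99\right) 216 = -21384$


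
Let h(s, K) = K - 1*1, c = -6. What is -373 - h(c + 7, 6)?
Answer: -378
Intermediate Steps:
h(s, K) = -1 + K (h(s, K) = K - 1 = -1 + K)
-373 - h(c + 7, 6) = -373 - (-1 + 6) = -373 - 1*5 = -373 - 5 = -378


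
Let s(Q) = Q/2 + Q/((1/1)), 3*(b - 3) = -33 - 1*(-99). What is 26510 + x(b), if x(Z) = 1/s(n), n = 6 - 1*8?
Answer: 79529/3 ≈ 26510.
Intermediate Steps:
n = -2 (n = 6 - 8 = -2)
b = 25 (b = 3 + (-33 - 1*(-99))/3 = 3 + (-33 + 99)/3 = 3 + (⅓)*66 = 3 + 22 = 25)
s(Q) = 3*Q/2 (s(Q) = Q*(½) + Q/((1*1)) = Q/2 + Q/1 = Q/2 + Q*1 = Q/2 + Q = 3*Q/2)
x(Z) = -⅓ (x(Z) = 1/((3/2)*(-2)) = 1/(-3) = -⅓)
26510 + x(b) = 26510 - ⅓ = 79529/3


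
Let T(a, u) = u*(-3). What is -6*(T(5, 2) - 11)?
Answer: 102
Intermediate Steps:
T(a, u) = -3*u
-6*(T(5, 2) - 11) = -6*(-3*2 - 11) = -6*(-6 - 11) = -6*(-17) = 102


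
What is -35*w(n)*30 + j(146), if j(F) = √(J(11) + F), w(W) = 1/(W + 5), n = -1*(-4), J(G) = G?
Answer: -350/3 + √157 ≈ -104.14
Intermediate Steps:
n = 4
w(W) = 1/(5 + W)
j(F) = √(11 + F)
-35*w(n)*30 + j(146) = -35/(5 + 4)*30 + √(11 + 146) = -35/9*30 + √157 = -350/3 + √157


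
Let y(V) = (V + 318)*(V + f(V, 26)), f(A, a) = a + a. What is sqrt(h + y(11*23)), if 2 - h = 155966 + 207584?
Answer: I*sqrt(189393) ≈ 435.19*I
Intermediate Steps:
f(A, a) = 2*a
h = -363548 (h = 2 - (155966 + 207584) = 2 - 1*363550 = 2 - 363550 = -363548)
y(V) = (52 + V)*(318 + V) (y(V) = (V + 318)*(V + 2*26) = (318 + V)*(V + 52) = (318 + V)*(52 + V) = (52 + V)*(318 + V))
sqrt(h + y(11*23)) = sqrt(-363548 + (16536 + (11*23)**2 + 370*(11*23))) = sqrt(-363548 + (16536 + 253**2 + 370*253)) = sqrt(-363548 + (16536 + 64009 + 93610)) = sqrt(-363548 + 174155) = sqrt(-189393) = I*sqrt(189393)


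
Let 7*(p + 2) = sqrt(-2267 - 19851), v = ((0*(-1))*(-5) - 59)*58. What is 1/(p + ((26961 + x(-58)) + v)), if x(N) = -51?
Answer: 575407/13514019861 - 7*I*sqrt(22118)/27028039722 ≈ 4.2578e-5 - 3.8517e-8*I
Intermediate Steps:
v = -3422 (v = (0*(-5) - 59)*58 = (0 - 59)*58 = -59*58 = -3422)
p = -2 + I*sqrt(22118)/7 (p = -2 + sqrt(-2267 - 19851)/7 = -2 + sqrt(-22118)/7 = -2 + (I*sqrt(22118))/7 = -2 + I*sqrt(22118)/7 ≈ -2.0 + 21.246*I)
1/(p + ((26961 + x(-58)) + v)) = 1/((-2 + I*sqrt(22118)/7) + ((26961 - 51) - 3422)) = 1/((-2 + I*sqrt(22118)/7) + (26910 - 3422)) = 1/((-2 + I*sqrt(22118)/7) + 23488) = 1/(23486 + I*sqrt(22118)/7)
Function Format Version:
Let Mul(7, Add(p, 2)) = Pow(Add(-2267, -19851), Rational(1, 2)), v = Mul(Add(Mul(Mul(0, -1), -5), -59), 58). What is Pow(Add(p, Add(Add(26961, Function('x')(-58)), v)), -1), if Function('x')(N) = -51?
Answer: Add(Rational(575407, 13514019861), Mul(Rational(-7, 27028039722), I, Pow(22118, Rational(1, 2)))) ≈ Add(4.2578e-5, Mul(-3.8517e-8, I))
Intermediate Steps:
v = -3422 (v = Mul(Add(Mul(0, -5), -59), 58) = Mul(Add(0, -59), 58) = Mul(-59, 58) = -3422)
p = Add(-2, Mul(Rational(1, 7), I, Pow(22118, Rational(1, 2)))) (p = Add(-2, Mul(Rational(1, 7), Pow(Add(-2267, -19851), Rational(1, 2)))) = Add(-2, Mul(Rational(1, 7), Pow(-22118, Rational(1, 2)))) = Add(-2, Mul(Rational(1, 7), Mul(I, Pow(22118, Rational(1, 2))))) = Add(-2, Mul(Rational(1, 7), I, Pow(22118, Rational(1, 2)))) ≈ Add(-2.0000, Mul(21.246, I)))
Pow(Add(p, Add(Add(26961, Function('x')(-58)), v)), -1) = Pow(Add(Add(-2, Mul(Rational(1, 7), I, Pow(22118, Rational(1, 2)))), Add(Add(26961, -51), -3422)), -1) = Pow(Add(Add(-2, Mul(Rational(1, 7), I, Pow(22118, Rational(1, 2)))), Add(26910, -3422)), -1) = Pow(Add(Add(-2, Mul(Rational(1, 7), I, Pow(22118, Rational(1, 2)))), 23488), -1) = Pow(Add(23486, Mul(Rational(1, 7), I, Pow(22118, Rational(1, 2)))), -1)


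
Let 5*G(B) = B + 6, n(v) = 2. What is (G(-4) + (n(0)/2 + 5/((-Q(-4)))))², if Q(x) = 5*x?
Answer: 1089/400 ≈ 2.7225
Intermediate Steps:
G(B) = 6/5 + B/5 (G(B) = (B + 6)/5 = (6 + B)/5 = 6/5 + B/5)
(G(-4) + (n(0)/2 + 5/((-Q(-4)))))² = ((6/5 + (⅕)*(-4)) + (2/2 + 5/((-5*(-4)))))² = ((6/5 - ⅘) + (2*(½) + 5/((-1*(-20)))))² = (⅖ + (1 + 5/20))² = (⅖ + (1 + 5*(1/20)))² = (⅖ + (1 + ¼))² = (⅖ + 5/4)² = (33/20)² = 1089/400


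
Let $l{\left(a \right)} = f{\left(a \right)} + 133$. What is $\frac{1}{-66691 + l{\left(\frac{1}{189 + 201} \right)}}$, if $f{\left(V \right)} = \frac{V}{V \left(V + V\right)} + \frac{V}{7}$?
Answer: $- \frac{2730}{181170989} \approx -1.5069 \cdot 10^{-5}$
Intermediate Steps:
$f{\left(V \right)} = \frac{1}{2 V} + \frac{V}{7}$ ($f{\left(V \right)} = \frac{V}{V 2 V} + V \frac{1}{7} = \frac{V}{2 V^{2}} + \frac{V}{7} = V \frac{1}{2 V^{2}} + \frac{V}{7} = \frac{1}{2 V} + \frac{V}{7}$)
$l{\left(a \right)} = 133 + \frac{1}{2 a} + \frac{a}{7}$ ($l{\left(a \right)} = \left(\frac{1}{2 a} + \frac{a}{7}\right) + 133 = 133 + \frac{1}{2 a} + \frac{a}{7}$)
$\frac{1}{-66691 + l{\left(\frac{1}{189 + 201} \right)}} = \frac{1}{-66691 + \left(133 + \frac{1}{2 \frac{1}{189 + 201}} + \frac{1}{7 \left(189 + 201\right)}\right)} = \frac{1}{-66691 + \left(133 + \frac{1}{2 \cdot \frac{1}{390}} + \frac{1}{7 \cdot 390}\right)} = \frac{1}{-66691 + \left(133 + \frac{\frac{1}{\frac{1}{390}}}{2} + \frac{1}{7} \cdot \frac{1}{390}\right)} = \frac{1}{-66691 + \left(133 + \frac{1}{2} \cdot 390 + \frac{1}{2730}\right)} = \frac{1}{-66691 + \left(133 + 195 + \frac{1}{2730}\right)} = \frac{1}{-66691 + \frac{895441}{2730}} = \frac{1}{- \frac{181170989}{2730}} = - \frac{2730}{181170989}$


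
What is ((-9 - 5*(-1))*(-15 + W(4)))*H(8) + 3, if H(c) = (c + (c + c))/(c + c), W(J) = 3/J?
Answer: 177/2 ≈ 88.500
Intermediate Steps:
H(c) = 3/2 (H(c) = (c + 2*c)/((2*c)) = (3*c)*(1/(2*c)) = 3/2)
((-9 - 5*(-1))*(-15 + W(4)))*H(8) + 3 = ((-9 - 5*(-1))*(-15 + 3/4))*(3/2) + 3 = ((-9 + 5)*(-15 + 3*(¼)))*(3/2) + 3 = -4*(-15 + ¾)*(3/2) + 3 = -4*(-57/4)*(3/2) + 3 = 57*(3/2) + 3 = 171/2 + 3 = 177/2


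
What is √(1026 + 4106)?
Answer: 2*√1283 ≈ 71.638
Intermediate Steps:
√(1026 + 4106) = √5132 = 2*√1283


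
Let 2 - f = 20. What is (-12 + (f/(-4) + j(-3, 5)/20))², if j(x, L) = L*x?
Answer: 1089/16 ≈ 68.063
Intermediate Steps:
f = -18 (f = 2 - 1*20 = 2 - 20 = -18)
(-12 + (f/(-4) + j(-3, 5)/20))² = (-12 + (-18/(-4) + (5*(-3))/20))² = (-12 + (-18*(-¼) - 15*1/20))² = (-12 + (9/2 - ¾))² = (-12 + 15/4)² = (-33/4)² = 1089/16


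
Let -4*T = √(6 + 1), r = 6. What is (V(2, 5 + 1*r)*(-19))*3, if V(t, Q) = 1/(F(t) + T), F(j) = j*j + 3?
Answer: -304/37 - 76*√7/259 ≈ -8.9926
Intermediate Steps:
T = -√7/4 (T = -√(6 + 1)/4 = -√7/4 ≈ -0.66144)
F(j) = 3 + j² (F(j) = j² + 3 = 3 + j²)
V(t, Q) = 1/(3 + t² - √7/4) (V(t, Q) = 1/((3 + t²) - √7/4) = 1/(3 + t² - √7/4))
(V(2, 5 + 1*r)*(-19))*3 = ((4/(12 - √7 + 4*2²))*(-19))*3 = ((4/(12 - √7 + 4*4))*(-19))*3 = ((4/(12 - √7 + 16))*(-19))*3 = ((4/(28 - √7))*(-19))*3 = -76/(28 - √7)*3 = -228/(28 - √7)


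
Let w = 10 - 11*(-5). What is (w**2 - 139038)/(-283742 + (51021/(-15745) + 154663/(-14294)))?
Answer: 30340883011390/63861863753369 ≈ 0.47510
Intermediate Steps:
w = 65 (w = 10 + 55 = 65)
(w**2 - 139038)/(-283742 + (51021/(-15745) + 154663/(-14294))) = (65**2 - 139038)/(-283742 + (51021/(-15745) + 154663/(-14294))) = (4225 - 139038)/(-283742 + (51021*(-1/15745) + 154663*(-1/14294))) = -134813/(-283742 + (-51021/15745 - 154663/14294)) = -134813/(-283742 - 3164463109/225059030) = -134813/(-63861863753369/225059030) = -134813*(-225059030/63861863753369) = 30340883011390/63861863753369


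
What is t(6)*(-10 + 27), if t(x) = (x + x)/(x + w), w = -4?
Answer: 102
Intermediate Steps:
t(x) = 2*x/(-4 + x) (t(x) = (x + x)/(x - 4) = (2*x)/(-4 + x) = 2*x/(-4 + x))
t(6)*(-10 + 27) = (2*6/(-4 + 6))*(-10 + 27) = (2*6/2)*17 = (2*6*(½))*17 = 6*17 = 102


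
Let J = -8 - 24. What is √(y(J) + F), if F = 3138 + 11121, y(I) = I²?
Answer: √15283 ≈ 123.62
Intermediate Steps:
J = -32
F = 14259
√(y(J) + F) = √((-32)² + 14259) = √(1024 + 14259) = √15283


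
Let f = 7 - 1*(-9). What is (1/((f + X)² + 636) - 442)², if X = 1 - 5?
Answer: 118858768081/608400 ≈ 1.9536e+5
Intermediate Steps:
f = 16 (f = 7 + 9 = 16)
X = -4
(1/((f + X)² + 636) - 442)² = (1/((16 - 4)² + 636) - 442)² = (1/(12² + 636) - 442)² = (1/(144 + 636) - 442)² = (1/780 - 442)² = (-344759/780)² = 118858768081/608400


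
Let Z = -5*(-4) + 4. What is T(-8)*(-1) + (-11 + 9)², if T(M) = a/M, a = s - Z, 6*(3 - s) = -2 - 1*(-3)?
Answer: 65/48 ≈ 1.3542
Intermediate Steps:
s = 17/6 (s = 3 - (-2 - 1*(-3))/6 = 3 - (-2 + 3)/6 = 3 - ⅙*1 = 3 - ⅙ = 17/6 ≈ 2.8333)
Z = 24 (Z = 20 + 4 = 24)
a = -127/6 (a = 17/6 - 1*24 = 17/6 - 24 = -127/6 ≈ -21.167)
T(M) = -127/(6*M)
T(-8)*(-1) + (-11 + 9)² = -127/6/(-8)*(-1) + (-11 + 9)² = -127/6*(-⅛)*(-1) + (-2)² = (127/48)*(-1) + 4 = -127/48 + 4 = 65/48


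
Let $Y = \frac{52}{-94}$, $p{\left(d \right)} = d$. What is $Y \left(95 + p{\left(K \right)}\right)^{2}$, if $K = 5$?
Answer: $- \frac{260000}{47} \approx -5531.9$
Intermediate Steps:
$Y = - \frac{26}{47}$ ($Y = 52 \left(- \frac{1}{94}\right) = - \frac{26}{47} \approx -0.55319$)
$Y \left(95 + p{\left(K \right)}\right)^{2} = - \frac{26 \left(95 + 5\right)^{2}}{47} = - \frac{26 \cdot 100^{2}}{47} = \left(- \frac{26}{47}\right) 10000 = - \frac{260000}{47}$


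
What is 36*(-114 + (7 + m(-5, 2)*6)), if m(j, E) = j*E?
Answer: -6012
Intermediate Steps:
m(j, E) = E*j
36*(-114 + (7 + m(-5, 2)*6)) = 36*(-114 + (7 + (2*(-5))*6)) = 36*(-114 + (7 - 10*6)) = 36*(-114 + (7 - 60)) = 36*(-114 - 53) = 36*(-167) = -6012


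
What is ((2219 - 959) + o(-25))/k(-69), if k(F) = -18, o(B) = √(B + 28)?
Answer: -70 - √3/18 ≈ -70.096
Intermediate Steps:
o(B) = √(28 + B)
((2219 - 959) + o(-25))/k(-69) = ((2219 - 959) + √(28 - 25))/(-18) = (1260 + √3)*(-1/18) = -70 - √3/18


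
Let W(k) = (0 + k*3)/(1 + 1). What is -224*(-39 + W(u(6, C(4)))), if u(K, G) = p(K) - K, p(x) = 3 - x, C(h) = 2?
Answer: 11760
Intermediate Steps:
u(K, G) = 3 - 2*K (u(K, G) = (3 - K) - K = 3 - 2*K)
W(k) = 3*k/2 (W(k) = (0 + 3*k)/2 = (3*k)*(½) = 3*k/2)
-224*(-39 + W(u(6, C(4)))) = -224*(-39 + 3*(3 - 2*6)/2) = -224*(-39 + 3*(3 - 12)/2) = -224*(-39 + (3/2)*(-9)) = -224*(-39 - 27/2) = -224*(-105/2) = 11760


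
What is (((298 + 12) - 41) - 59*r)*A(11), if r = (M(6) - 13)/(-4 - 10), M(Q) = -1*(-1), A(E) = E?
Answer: 16819/7 ≈ 2402.7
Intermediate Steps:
M(Q) = 1
r = 6/7 (r = (1 - 13)/(-4 - 10) = -12/(-14) = -12*(-1/14) = 6/7 ≈ 0.85714)
(((298 + 12) - 41) - 59*r)*A(11) = (((298 + 12) - 41) - 59*6/7)*11 = ((310 - 41) - 354/7)*11 = (269 - 354/7)*11 = (1529/7)*11 = 16819/7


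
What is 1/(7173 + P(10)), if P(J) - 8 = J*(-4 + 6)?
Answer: 1/7201 ≈ 0.00013887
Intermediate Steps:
P(J) = 8 + 2*J (P(J) = 8 + J*(-4 + 6) = 8 + J*2 = 8 + 2*J)
1/(7173 + P(10)) = 1/(7173 + (8 + 2*10)) = 1/(7173 + (8 + 20)) = 1/(7173 + 28) = 1/7201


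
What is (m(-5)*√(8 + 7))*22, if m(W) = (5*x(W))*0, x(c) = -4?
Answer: 0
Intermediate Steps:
m(W) = 0 (m(W) = (5*(-4))*0 = -20*0 = 0)
(m(-5)*√(8 + 7))*22 = (0*√(8 + 7))*22 = (0*√15)*22 = 0*22 = 0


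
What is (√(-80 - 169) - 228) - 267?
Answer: -495 + I*√249 ≈ -495.0 + 15.78*I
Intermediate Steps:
(√(-80 - 169) - 228) - 267 = (√(-249) - 228) - 267 = (I*√249 - 228) - 267 = (-228 + I*√249) - 267 = -495 + I*√249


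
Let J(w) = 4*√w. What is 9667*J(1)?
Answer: 38668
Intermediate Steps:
9667*J(1) = 9667*(4*√1) = 9667*(4*1) = 9667*4 = 38668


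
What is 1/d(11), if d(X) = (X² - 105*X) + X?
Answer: -1/1023 ≈ -0.00097752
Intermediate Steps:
d(X) = X² - 104*X
1/d(11) = 1/(11*(-104 + 11)) = 1/(11*(-93)) = 1/(-1023) = -1/1023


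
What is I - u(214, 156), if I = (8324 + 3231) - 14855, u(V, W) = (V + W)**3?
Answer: -50656300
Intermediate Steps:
I = -3300 (I = 11555 - 14855 = -3300)
I - u(214, 156) = -3300 - (214 + 156)**3 = -3300 - 1*370**3 = -3300 - 1*50653000 = -3300 - 50653000 = -50656300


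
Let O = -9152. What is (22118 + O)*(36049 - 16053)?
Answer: 259268136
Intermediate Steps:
(22118 + O)*(36049 - 16053) = (22118 - 9152)*(36049 - 16053) = 12966*19996 = 259268136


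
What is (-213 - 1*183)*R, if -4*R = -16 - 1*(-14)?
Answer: -198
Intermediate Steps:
R = 1/2 (R = -(-16 - 1*(-14))/4 = -(-16 + 14)/4 = -1/4*(-2) = 1/2 ≈ 0.50000)
(-213 - 1*183)*R = (-213 - 1*183)*(1/2) = (-213 - 183)*(1/2) = -396*1/2 = -198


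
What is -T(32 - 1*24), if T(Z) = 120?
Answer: -120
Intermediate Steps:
-T(32 - 1*24) = -1*120 = -120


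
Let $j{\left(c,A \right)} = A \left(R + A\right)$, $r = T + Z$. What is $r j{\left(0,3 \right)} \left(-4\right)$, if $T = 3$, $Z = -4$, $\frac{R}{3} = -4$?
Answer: $-108$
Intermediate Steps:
$R = -12$ ($R = 3 \left(-4\right) = -12$)
$r = -1$ ($r = 3 - 4 = -1$)
$j{\left(c,A \right)} = A \left(-12 + A\right)$
$r j{\left(0,3 \right)} \left(-4\right) = - 3 \left(-12 + 3\right) \left(-4\right) = - 3 \left(-9\right) \left(-4\right) = \left(-1\right) \left(-27\right) \left(-4\right) = 27 \left(-4\right) = -108$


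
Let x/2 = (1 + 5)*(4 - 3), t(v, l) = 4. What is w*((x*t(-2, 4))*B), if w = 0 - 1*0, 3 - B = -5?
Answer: 0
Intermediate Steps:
x = 12 (x = 2*((1 + 5)*(4 - 3)) = 2*(6*1) = 2*6 = 12)
B = 8 (B = 3 - 1*(-5) = 3 + 5 = 8)
w = 0 (w = 0 + 0 = 0)
w*((x*t(-2, 4))*B) = 0*((12*4)*8) = 0*(48*8) = 0*384 = 0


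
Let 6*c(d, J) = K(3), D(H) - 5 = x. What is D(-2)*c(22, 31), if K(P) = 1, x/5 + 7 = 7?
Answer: ⅚ ≈ 0.83333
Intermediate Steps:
x = 0 (x = -35 + 5*7 = -35 + 35 = 0)
D(H) = 5 (D(H) = 5 + 0 = 5)
c(d, J) = ⅙ (c(d, J) = (⅙)*1 = ⅙)
D(-2)*c(22, 31) = 5*(⅙) = ⅚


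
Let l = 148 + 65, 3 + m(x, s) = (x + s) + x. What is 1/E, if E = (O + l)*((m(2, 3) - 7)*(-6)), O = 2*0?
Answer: 1/3834 ≈ 0.00026082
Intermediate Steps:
m(x, s) = -3 + s + 2*x (m(x, s) = -3 + ((x + s) + x) = -3 + ((s + x) + x) = -3 + (s + 2*x) = -3 + s + 2*x)
O = 0
l = 213
E = 3834 (E = (0 + 213)*(((-3 + 3 + 2*2) - 7)*(-6)) = 213*(((-3 + 3 + 4) - 7)*(-6)) = 213*((4 - 7)*(-6)) = 213*(-3*(-6)) = 213*18 = 3834)
1/E = 1/3834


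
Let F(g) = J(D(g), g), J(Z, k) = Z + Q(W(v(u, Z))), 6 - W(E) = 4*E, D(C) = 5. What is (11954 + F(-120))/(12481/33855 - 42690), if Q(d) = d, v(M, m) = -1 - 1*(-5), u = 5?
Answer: -404533395/1445257469 ≈ -0.27990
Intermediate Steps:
v(M, m) = 4 (v(M, m) = -1 + 5 = 4)
W(E) = 6 - 4*E
J(Z, k) = -10 + Z (J(Z, k) = Z + (6 - 4*4) = Z + (6 - 16) = Z - 10 = -10 + Z)
F(g) = -5 (F(g) = -10 + 5 = -5)
(11954 + F(-120))/(12481/33855 - 42690) = (11954 - 5)/(12481/33855 - 42690) = 11949/(12481*(1/33855) - 42690) = 11949/(12481/33855 - 42690) = 11949/(-1445257469/33855) = 11949*(-33855/1445257469) = -404533395/1445257469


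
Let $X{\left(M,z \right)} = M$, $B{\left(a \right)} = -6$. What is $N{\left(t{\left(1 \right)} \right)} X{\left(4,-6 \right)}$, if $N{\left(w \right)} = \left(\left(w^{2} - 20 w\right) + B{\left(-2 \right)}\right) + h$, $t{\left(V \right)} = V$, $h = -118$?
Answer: $-572$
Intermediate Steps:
$N{\left(w \right)} = -124 + w^{2} - 20 w$ ($N{\left(w \right)} = \left(\left(w^{2} - 20 w\right) - 6\right) - 118 = \left(-6 + w^{2} - 20 w\right) - 118 = -124 + w^{2} - 20 w$)
$N{\left(t{\left(1 \right)} \right)} X{\left(4,-6 \right)} = \left(-124 + 1^{2} - 20\right) 4 = \left(-124 + 1 - 20\right) 4 = \left(-143\right) 4 = -572$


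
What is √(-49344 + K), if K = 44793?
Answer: I*√4551 ≈ 67.461*I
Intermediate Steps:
√(-49344 + K) = √(-49344 + 44793) = √(-4551) = I*√4551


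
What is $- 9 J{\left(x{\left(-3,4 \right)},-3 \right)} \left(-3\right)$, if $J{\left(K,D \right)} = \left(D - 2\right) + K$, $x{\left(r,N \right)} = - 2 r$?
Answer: $27$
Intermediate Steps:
$J{\left(K,D \right)} = -2 + D + K$ ($J{\left(K,D \right)} = \left(-2 + D\right) + K = -2 + D + K$)
$- 9 J{\left(x{\left(-3,4 \right)},-3 \right)} \left(-3\right) = - 9 \left(-2 - 3 - -6\right) \left(-3\right) = - 9 \left(-2 - 3 + 6\right) \left(-3\right) = \left(-9\right) 1 \left(-3\right) = \left(-9\right) \left(-3\right) = 27$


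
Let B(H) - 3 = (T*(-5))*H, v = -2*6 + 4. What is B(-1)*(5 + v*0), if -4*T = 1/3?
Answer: 155/12 ≈ 12.917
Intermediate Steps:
v = -8 (v = -12 + 4 = -8)
T = -1/12 (T = -1/4/3 = -1/4*1/3 = -1/12 ≈ -0.083333)
B(H) = 3 + 5*H/12 (B(H) = 3 + (-1/12*(-5))*H = 3 + 5*H/12)
B(-1)*(5 + v*0) = (3 + (5/12)*(-1))*(5 - 8*0) = (3 - 5/12)*(5 + 0) = (31/12)*5 = 155/12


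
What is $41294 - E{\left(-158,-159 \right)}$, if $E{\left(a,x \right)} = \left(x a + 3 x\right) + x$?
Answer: $16808$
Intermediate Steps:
$E{\left(a,x \right)} = 4 x + a x$ ($E{\left(a,x \right)} = \left(a x + 3 x\right) + x = \left(3 x + a x\right) + x = 4 x + a x$)
$41294 - E{\left(-158,-159 \right)} = 41294 - - 159 \left(4 - 158\right) = 41294 - \left(-159\right) \left(-154\right) = 41294 - 24486 = 16808$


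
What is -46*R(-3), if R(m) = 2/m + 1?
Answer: -46/3 ≈ -15.333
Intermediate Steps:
R(m) = 1 + 2/m
-46*R(-3) = -46*(2 - 3)/(-3) = -(-46)*(-1)/3 = -46*1/3 = -46/3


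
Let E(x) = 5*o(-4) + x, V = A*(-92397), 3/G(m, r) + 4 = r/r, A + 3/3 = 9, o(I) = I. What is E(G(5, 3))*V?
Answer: 15522696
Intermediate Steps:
A = 8 (A = -1 + 9 = 8)
G(m, r) = -1 (G(m, r) = 3/(-4 + r/r) = 3/(-4 + 1) = 3/(-3) = 3*(-1/3) = -1)
V = -739176 (V = 8*(-92397) = -739176)
E(x) = -20 + x (E(x) = 5*(-4) + x = -20 + x)
E(G(5, 3))*V = (-20 - 1)*(-739176) = -21*(-739176) = 15522696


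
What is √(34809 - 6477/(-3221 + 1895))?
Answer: √23534186/26 ≈ 186.58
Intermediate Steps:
√(34809 - 6477/(-3221 + 1895)) = √(34809 - 6477/(-1326)) = √(34809 - 6477*(-1/1326)) = √(34809 + 127/26) = √(905161/26) = √23534186/26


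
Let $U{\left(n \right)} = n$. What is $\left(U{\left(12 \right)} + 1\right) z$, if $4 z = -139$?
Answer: $- \frac{1807}{4} \approx -451.75$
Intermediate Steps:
$z = - \frac{139}{4}$ ($z = \frac{1}{4} \left(-139\right) = - \frac{139}{4} \approx -34.75$)
$\left(U{\left(12 \right)} + 1\right) z = \left(12 + 1\right) \left(- \frac{139}{4}\right) = 13 \left(- \frac{139}{4}\right) = - \frac{1807}{4}$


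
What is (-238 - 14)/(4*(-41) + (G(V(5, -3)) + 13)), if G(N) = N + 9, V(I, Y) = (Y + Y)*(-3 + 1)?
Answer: 126/65 ≈ 1.9385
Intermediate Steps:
V(I, Y) = -4*Y (V(I, Y) = (2*Y)*(-2) = -4*Y)
G(N) = 9 + N
(-238 - 14)/(4*(-41) + (G(V(5, -3)) + 13)) = (-238 - 14)/(4*(-41) + ((9 - 4*(-3)) + 13)) = -252/(-164 + ((9 + 12) + 13)) = -252/(-164 + (21 + 13)) = -252/(-164 + 34) = -252/(-130) = -252*(-1/130) = 126/65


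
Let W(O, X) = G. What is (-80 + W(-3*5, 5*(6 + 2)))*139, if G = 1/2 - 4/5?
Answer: -111617/10 ≈ -11162.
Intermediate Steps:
G = -3/10 (G = 1*(½) - 4*⅕ = ½ - ⅘ = -3/10 ≈ -0.30000)
W(O, X) = -3/10
(-80 + W(-3*5, 5*(6 + 2)))*139 = (-80 - 3/10)*139 = -803/10*139 = -111617/10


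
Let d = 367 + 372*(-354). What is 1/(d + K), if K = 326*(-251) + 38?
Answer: -1/213109 ≈ -4.6924e-6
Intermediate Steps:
d = -131321 (d = 367 - 131688 = -131321)
K = -81788 (K = -81826 + 38 = -81788)
1/(d + K) = 1/(-131321 - 81788) = 1/(-213109) = -1/213109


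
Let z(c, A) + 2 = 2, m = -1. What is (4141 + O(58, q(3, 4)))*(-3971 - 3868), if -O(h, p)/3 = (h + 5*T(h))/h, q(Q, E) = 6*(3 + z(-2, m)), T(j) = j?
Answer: -32320197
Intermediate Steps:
z(c, A) = 0 (z(c, A) = -2 + 2 = 0)
q(Q, E) = 18 (q(Q, E) = 6*(3 + 0) = 6*3 = 18)
O(h, p) = -18 (O(h, p) = -3*(h + 5*h)/h = -3*6*h/h = -3*6 = -18)
(4141 + O(58, q(3, 4)))*(-3971 - 3868) = (4141 - 18)*(-3971 - 3868) = 4123*(-7839) = -32320197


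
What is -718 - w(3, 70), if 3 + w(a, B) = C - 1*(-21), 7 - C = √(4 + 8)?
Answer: -743 + 2*√3 ≈ -739.54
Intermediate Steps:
C = 7 - 2*√3 (C = 7 - √(4 + 8) = 7 - √12 = 7 - 2*√3 ≈ 3.5359)
w(a, B) = 25 - 2*√3 (w(a, B) = -3 + ((7 - 2*√3) - 1*(-21)) = -3 + ((7 - 2*√3) + 21) = -3 + (28 - 2*√3) = 25 - 2*√3)
-718 - w(3, 70) = -718 - (25 - 2*√3) = -718 + (-25 + 2*√3) = -743 + 2*√3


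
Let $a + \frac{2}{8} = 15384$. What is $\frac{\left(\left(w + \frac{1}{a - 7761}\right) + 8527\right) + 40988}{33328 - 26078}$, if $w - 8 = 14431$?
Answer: $\frac{975010709}{110529875} \approx 8.8212$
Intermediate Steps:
$w = 14439$ ($w = 8 + 14431 = 14439$)
$a = \frac{61535}{4}$ ($a = - \frac{1}{4} + 15384 = \frac{61535}{4} \approx 15384.0$)
$\frac{\left(\left(w + \frac{1}{a - 7761}\right) + 8527\right) + 40988}{33328 - 26078} = \frac{\left(\left(14439 + \frac{1}{\frac{61535}{4} - 7761}\right) + 8527\right) + 40988}{33328 - 26078} = \frac{\left(\left(14439 + \frac{1}{\frac{30491}{4}}\right) + 8527\right) + 40988}{7250} = \left(\left(\left(14439 + \frac{4}{30491}\right) + 8527\right) + 40988\right) \frac{1}{7250} = \left(\left(\frac{440259553}{30491} + 8527\right) + 40988\right) \frac{1}{7250} = \left(\frac{700256310}{30491} + 40988\right) \frac{1}{7250} = \frac{1950021418}{30491} \cdot \frac{1}{7250} = \frac{975010709}{110529875}$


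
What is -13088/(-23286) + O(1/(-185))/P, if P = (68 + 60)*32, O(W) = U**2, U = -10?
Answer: 6992131/11922432 ≈ 0.58647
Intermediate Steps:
O(W) = 100 (O(W) = (-10)**2 = 100)
P = 4096 (P = 128*32 = 4096)
-13088/(-23286) + O(1/(-185))/P = -13088/(-23286) + 100/4096 = -13088*(-1/23286) + 100*(1/4096) = 6544/11643 + 25/1024 = 6992131/11922432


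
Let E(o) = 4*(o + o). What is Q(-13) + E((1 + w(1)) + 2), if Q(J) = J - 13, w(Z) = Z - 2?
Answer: -10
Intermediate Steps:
w(Z) = -2 + Z
Q(J) = -13 + J
E(o) = 8*o (E(o) = 4*(2*o) = 8*o)
Q(-13) + E((1 + w(1)) + 2) = (-13 - 13) + 8*((1 + (-2 + 1)) + 2) = -26 + 8*((1 - 1) + 2) = -26 + 8*(0 + 2) = -26 + 8*2 = -26 + 16 = -10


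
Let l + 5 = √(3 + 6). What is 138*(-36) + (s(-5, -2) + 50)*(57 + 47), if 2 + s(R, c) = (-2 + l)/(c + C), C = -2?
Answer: 128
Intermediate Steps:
l = -2 (l = -5 + √(3 + 6) = -5 + √9 = -5 + 3 = -2)
s(R, c) = -2 - 4/(-2 + c) (s(R, c) = -2 + (-2 - 2)/(c - 2) = -2 - 4/(-2 + c))
138*(-36) + (s(-5, -2) + 50)*(57 + 47) = 138*(-36) + (-2*(-2)/(-2 - 2) + 50)*(57 + 47) = -4968 + (-2*(-2)/(-4) + 50)*104 = -4968 + (-2*(-2)*(-¼) + 50)*104 = -4968 + (-1 + 50)*104 = -4968 + 49*104 = -4968 + 5096 = 128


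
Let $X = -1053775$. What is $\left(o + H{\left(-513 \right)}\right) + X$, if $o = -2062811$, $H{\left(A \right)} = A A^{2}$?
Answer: $-138122283$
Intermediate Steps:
$H{\left(A \right)} = A^{3}$
$\left(o + H{\left(-513 \right)}\right) + X = \left(-2062811 + \left(-513\right)^{3}\right) - 1053775 = \left(-2062811 - 135005697\right) - 1053775 = -137068508 - 1053775 = -138122283$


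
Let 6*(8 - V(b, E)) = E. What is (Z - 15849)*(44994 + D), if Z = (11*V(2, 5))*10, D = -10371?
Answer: -521445462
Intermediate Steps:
V(b, E) = 8 - E/6
Z = 2365/3 (Z = (11*(8 - 1/6*5))*10 = (11*(8 - 5/6))*10 = (11*(43/6))*10 = (473/6)*10 = 2365/3 ≈ 788.33)
(Z - 15849)*(44994 + D) = (2365/3 - 15849)*(44994 - 10371) = -45182/3*34623 = -521445462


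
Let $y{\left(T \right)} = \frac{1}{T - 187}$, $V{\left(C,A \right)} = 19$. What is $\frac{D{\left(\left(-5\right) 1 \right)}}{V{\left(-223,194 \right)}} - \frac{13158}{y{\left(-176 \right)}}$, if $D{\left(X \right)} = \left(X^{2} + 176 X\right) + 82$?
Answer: $\frac{90749953}{19} \approx 4.7763 \cdot 10^{6}$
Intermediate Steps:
$D{\left(X \right)} = 82 + X^{2} + 176 X$
$y{\left(T \right)} = \frac{1}{-187 + T}$
$\frac{D{\left(\left(-5\right) 1 \right)}}{V{\left(-223,194 \right)}} - \frac{13158}{y{\left(-176 \right)}} = \frac{82 + \left(\left(-5\right) 1\right)^{2} + 176 \left(\left(-5\right) 1\right)}{19} - \frac{13158}{\frac{1}{-187 - 176}} = \left(82 + \left(-5\right)^{2} + 176 \left(-5\right)\right) \frac{1}{19} - \frac{13158}{\frac{1}{-363}} = \left(82 + 25 - 880\right) \frac{1}{19} - \frac{13158}{- \frac{1}{363}} = \left(-773\right) \frac{1}{19} - -4776354 = - \frac{773}{19} + 4776354 = \frac{90749953}{19}$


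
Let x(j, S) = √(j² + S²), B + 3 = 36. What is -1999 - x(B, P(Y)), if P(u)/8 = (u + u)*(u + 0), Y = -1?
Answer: -1999 - √1345 ≈ -2035.7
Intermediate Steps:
P(u) = 16*u² (P(u) = 8*((u + u)*(u + 0)) = 8*((2*u)*u) = 8*(2*u²) = 16*u²)
B = 33 (B = -3 + 36 = 33)
x(j, S) = √(S² + j²)
-1999 - x(B, P(Y)) = -1999 - √((16*(-1)²)² + 33²) = -1999 - √((16*1)² + 1089) = -1999 - √(16² + 1089) = -1999 - √(256 + 1089) = -1999 - √1345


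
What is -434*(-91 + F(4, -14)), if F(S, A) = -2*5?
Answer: 43834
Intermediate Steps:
F(S, A) = -10
-434*(-91 + F(4, -14)) = -434*(-91 - 10) = -434*(-101) = 43834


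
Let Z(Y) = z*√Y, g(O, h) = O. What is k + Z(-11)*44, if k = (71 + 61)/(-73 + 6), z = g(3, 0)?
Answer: -132/67 + 132*I*√11 ≈ -1.9701 + 437.79*I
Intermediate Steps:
z = 3
Z(Y) = 3*√Y
k = -132/67 (k = 132/(-67) = 132*(-1/67) = -132/67 ≈ -1.9701)
k + Z(-11)*44 = -132/67 + (3*√(-11))*44 = -132/67 + (3*(I*√11))*44 = -132/67 + (3*I*√11)*44 = -132/67 + 132*I*√11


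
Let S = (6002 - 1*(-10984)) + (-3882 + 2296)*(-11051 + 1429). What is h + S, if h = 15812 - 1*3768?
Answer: 15289522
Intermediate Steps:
S = 15277478 (S = (6002 + 10984) - 1586*(-9622) = 16986 + 15260492 = 15277478)
h = 12044 (h = 15812 - 3768 = 12044)
h + S = 12044 + 15277478 = 15289522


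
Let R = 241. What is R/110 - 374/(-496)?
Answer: 40169/13640 ≈ 2.9449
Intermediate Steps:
R/110 - 374/(-496) = 241/110 - 374/(-496) = 241*(1/110) - 374*(-1/496) = 241/110 + 187/248 = 40169/13640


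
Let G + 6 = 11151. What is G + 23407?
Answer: 34552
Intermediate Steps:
G = 11145 (G = -6 + 11151 = 11145)
G + 23407 = 11145 + 23407 = 34552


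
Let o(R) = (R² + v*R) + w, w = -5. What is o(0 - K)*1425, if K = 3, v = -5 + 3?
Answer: 14250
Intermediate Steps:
v = -2
o(R) = -5 + R² - 2*R (o(R) = (R² - 2*R) - 5 = -5 + R² - 2*R)
o(0 - K)*1425 = (-5 + (0 - 1*3)² - 2*(0 - 1*3))*1425 = (-5 + (0 - 3)² - 2*(0 - 3))*1425 = (-5 + (-3)² - 2*(-3))*1425 = (-5 + 9 + 6)*1425 = 10*1425 = 14250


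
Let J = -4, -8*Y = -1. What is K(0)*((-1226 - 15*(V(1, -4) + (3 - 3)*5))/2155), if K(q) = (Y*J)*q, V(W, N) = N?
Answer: 0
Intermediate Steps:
Y = ⅛ (Y = -⅛*(-1) = ⅛ ≈ 0.12500)
K(q) = -q/2 (K(q) = ((⅛)*(-4))*q = -q/2)
K(0)*((-1226 - 15*(V(1, -4) + (3 - 3)*5))/2155) = (-½*0)*((-1226 - 15*(-4 + (3 - 3)*5))/2155) = 0*((-1226 - 15*(-4 + 0*5))*(1/2155)) = 0*((-1226 - 15*(-4 + 0))*(1/2155)) = 0*((-1226 - 15*(-4))*(1/2155)) = 0*((-1226 - 1*(-60))*(1/2155)) = 0*((-1226 + 60)*(1/2155)) = 0*(-1166*1/2155) = 0*(-1166/2155) = 0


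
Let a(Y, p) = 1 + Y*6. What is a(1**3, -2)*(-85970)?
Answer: -601790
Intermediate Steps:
a(Y, p) = 1 + 6*Y
a(1**3, -2)*(-85970) = (1 + 6*1**3)*(-85970) = (1 + 6*1)*(-85970) = (1 + 6)*(-85970) = 7*(-85970) = -601790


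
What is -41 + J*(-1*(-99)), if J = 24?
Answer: 2335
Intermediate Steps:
-41 + J*(-1*(-99)) = -41 + 24*(-1*(-99)) = -41 + 24*99 = -41 + 2376 = 2335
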